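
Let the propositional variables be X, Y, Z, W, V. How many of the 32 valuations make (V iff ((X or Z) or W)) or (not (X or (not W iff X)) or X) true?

28

Initial set: {((V iff ((X or Z) or W)) or (not (X or (not W iff X)) or X))}.
((V iff ((X or Z) or W)) or (not (X or (not W iff X)) or X)): β-rule — branch into (V iff ((X or Z) or W))  //  (not (X or (not W iff X)) or X).
  branch 1 (add (V iff ((X or Z) or W))):
    (V iff ((X or Z) or W)): β-rule — branch into V, ((X or Z) or W)  //  not V, not ((X or Z) or W).
      branch 1.1 (add V, ((X or Z) or W)):
        ((X or Z) or W): β-rule — branch into (X or Z)  //  W.
          branch 1.1.1 (add (X or Z)):
            (X or Z): β-rule — branch into X  //  Z.
              branch 1.1.1.1 (add X):
                ○ open, literals {V=true, X=true}.
              branch 1.1.1.2 (add Z):
                ○ open, literals {V=true, Z=true}.
          branch 1.1.2 (add W):
            ○ open, literals {V=true, W=true}.
      branch 1.2 (add not V, not ((X or Z) or W)):
        not ((X or Z) or W): α-rule — add not (X or Z), not W.
        not (X or Z): α-rule — add not X, not Z.
        ○ open, literals {V=false, W=false, X=false, Z=false}.
  branch 2 (add (not (X or (not W iff X)) or X)):
    (not (X or (not W iff X)) or X): β-rule — branch into not (X or (not W iff X))  //  X.
      branch 2.1 (add not (X or (not W iff X))):
        not (X or (not W iff X)): α-rule — add not X, not (not W iff X).
        not (not W iff X): β-rule — branch into not W, not X  //  not not W, X.
          branch 2.1.1 (add not W, not X):
            ○ open, literals {W=false, X=false}.
          branch 2.1.2 (add not not W, X):
            × closes — contains both X and not X.
      branch 2.2 (add X):
        ○ open, literals {X=true}.
1 branch closed, 6 open.
Each open branch fixes some atoms; the unmentioned ones are free. Counting distinct full assignments: branch {V=true, X=true} (Y, Z, W) contributes 8 new; branch {V=true, Z=true} (X, Y, W) contributes 4 new; branch {V=true, W=true} (X, Y, Z) contributes 2 new; branch {V=false, W=false, X=false, Z=false} (Y) contributes 2 new; branch {W=false, X=false} (Y, Z, V) contributes 4 new; branch {X=true} (Y, Z, W, V) contributes 8 new. Total: 28.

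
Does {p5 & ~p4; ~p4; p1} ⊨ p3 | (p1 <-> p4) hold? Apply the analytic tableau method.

Initial set: {T (p5 & ~p4); T ~p4; T p1; F (p3 | (p1 <-> p4))}.
T (p5 & ~p4): α-rule — add T p5, T ~p4.
F (p3 | (p1 <-> p4)): α-rule — add F p3, F (p1 <-> p4).
F (p1 <-> p4): β-rule — branch into T p1, F p4  //  F p1, T p4.
  branch 1 (add T p1, F p4):
    ○ open, literals {p1=T, p3=F, p4=F, p5=T}.
  branch 2 (add F p1, T p4):
    × closes — contains both p1 and ~p1.
1 branch closed, 1 open.
An open branch gives a countermodel: p1=T, p3=F, p4=F, p5=T (unmentioned atoms arbitrary); the premises hold there but the conclusion fails.

No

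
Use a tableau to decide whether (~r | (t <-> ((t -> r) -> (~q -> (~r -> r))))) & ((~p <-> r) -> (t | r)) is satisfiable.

Satisfiable

Initial set: {T ((~r | (t <-> ((t -> r) -> (~q -> (~r -> r))))) & ((~p <-> r) -> (t | r)))}.
T ((~r | (t <-> ((t -> r) -> (~q -> (~r -> r))))) & ((~p <-> r) -> (t | r))): α-rule — add T (~r | (t <-> ((t -> r) -> (~q -> (~r -> r))))), T ((~p <-> r) -> (t | r)).
T (~r | (t <-> ((t -> r) -> (~q -> (~r -> r))))): β-rule — branch into T ~r  //  T (t <-> ((t -> r) -> (~q -> (~r -> r)))).
  branch 1 (add T ~r):
    T ((~p <-> r) -> (t | r)): β-rule — branch into F (~p <-> r)  //  T (t | r).
      branch 1.1 (add F (~p <-> r)):
        F (~p <-> r): β-rule — branch into T ~p, F r  //  F ~p, T r.
          branch 1.1.1 (add T ~p, F r):
            ○ open, literals {p=F, r=F}.
          branch 1.1.2 (add F ~p, T r):
            × closes — contains both r and ~r.
      branch 1.2 (add T (t | r)):
        T (t | r): β-rule — branch into T t  //  T r.
          branch 1.2.1 (add T t):
            ○ open, literals {r=F, t=T}.
          branch 1.2.2 (add T r):
            × closes — contains both r and ~r.
  branch 2 (add T (t <-> ((t -> r) -> (~q -> (~r -> r))))):
    T ((~p <-> r) -> (t | r)): β-rule — branch into F (~p <-> r)  //  T (t | r).
      branch 2.1 (add F (~p <-> r)):
        T (t <-> ((t -> r) -> (~q -> (~r -> r)))): β-rule — branch into T t, T ((t -> r) -> (~q -> (~r -> r)))  //  F t, F ((t -> r) -> (~q -> (~r -> r))).
          branch 2.1.1 (add T t, T ((t -> r) -> (~q -> (~r -> r)))):
            F (~p <-> r): β-rule — branch into T ~p, F r  //  F ~p, T r.
              branch 2.1.1.1 (add T ~p, F r):
                T ((t -> r) -> (~q -> (~r -> r))): β-rule — branch into F (t -> r)  //  T (~q -> (~r -> r)).
                  branch 2.1.1.1.1 (add F (t -> r)):
                    F (t -> r): α-rule — add T t, F r.
                    ○ open, literals {p=F, r=F, t=T}.
                  branch 2.1.1.1.2 (add T (~q -> (~r -> r))):
                    T (~q -> (~r -> r)): β-rule — branch into F ~q  //  T (~r -> r).
                      branch 2.1.1.1.2.1 (add F ~q):
                        ○ open, literals {p=F, q=T, r=F, t=T}.
                      branch 2.1.1.1.2.2 (add T (~r -> r)):
                        T (~r -> r): β-rule — branch into F ~r  //  T r.
                          branch 2.1.1.1.2.2.1 (add F ~r):
                            × closes — contains both r and ~r.
                          branch 2.1.1.1.2.2.2 (add T r):
                            × closes — contains both r and ~r.
              branch 2.1.1.2 (add F ~p, T r):
                T ((t -> r) -> (~q -> (~r -> r))): β-rule — branch into F (t -> r)  //  T (~q -> (~r -> r)).
                  branch 2.1.1.2.1 (add F (t -> r)):
                    F (t -> r): α-rule — add T t, F r.
                    × closes — contains both r and ~r.
                  branch 2.1.1.2.2 (add T (~q -> (~r -> r))):
                    T (~q -> (~r -> r)): β-rule — branch into F ~q  //  T (~r -> r).
                      branch 2.1.1.2.2.1 (add F ~q):
                        ○ open, literals {p=T, q=T, r=T, t=T}.
                      branch 2.1.1.2.2.2 (add T (~r -> r)):
                        T (~r -> r): β-rule — branch into F ~r  //  T r.
                          branch 2.1.1.2.2.2.1 (add F ~r):
                            ○ open, literals {p=T, r=T, t=T}.
                          branch 2.1.1.2.2.2.2 (add T r):
                            ○ open, literals {p=T, r=T, t=T}.
          branch 2.1.2 (add F t, F ((t -> r) -> (~q -> (~r -> r)))):
            F ((t -> r) -> (~q -> (~r -> r))): α-rule — add T (t -> r), F (~q -> (~r -> r)).
            F (~q -> (~r -> r)): α-rule — add T ~q, F (~r -> r).
            F (~r -> r): α-rule — add T ~r, F r.
            F (~p <-> r): β-rule — branch into T ~p, F r  //  F ~p, T r.
              branch 2.1.2.1 (add T ~p, F r):
                T (t -> r): β-rule — branch into F t  //  T r.
                  branch 2.1.2.1.1 (add F t):
                    ○ open, literals {p=F, q=F, r=F, t=F}.
                  branch 2.1.2.1.2 (add T r):
                    × closes — contains both r and ~r.
              branch 2.1.2.2 (add F ~p, T r):
                × closes — contains both r and ~r.
      branch 2.2 (add T (t | r)):
        T (t <-> ((t -> r) -> (~q -> (~r -> r)))): β-rule — branch into T t, T ((t -> r) -> (~q -> (~r -> r)))  //  F t, F ((t -> r) -> (~q -> (~r -> r))).
          branch 2.2.1 (add T t, T ((t -> r) -> (~q -> (~r -> r)))):
            T (t | r): β-rule — branch into T t  //  T r.
              branch 2.2.1.1 (add T t):
                T ((t -> r) -> (~q -> (~r -> r))): β-rule — branch into F (t -> r)  //  T (~q -> (~r -> r)).
                  branch 2.2.1.1.1 (add F (t -> r)):
                    F (t -> r): α-rule — add T t, F r.
                    ○ open, literals {r=F, t=T}.
                  branch 2.2.1.1.2 (add T (~q -> (~r -> r))):
                    T (~q -> (~r -> r)): β-rule — branch into F ~q  //  T (~r -> r).
                      branch 2.2.1.1.2.1 (add F ~q):
                        ○ open, literals {q=T, t=T}.
                      branch 2.2.1.1.2.2 (add T (~r -> r)):
                        T (~r -> r): β-rule — branch into F ~r  //  T r.
                          branch 2.2.1.1.2.2.1 (add F ~r):
                            ○ open, literals {r=T, t=T}.
                          branch 2.2.1.1.2.2.2 (add T r):
                            ○ open, literals {r=T, t=T}.
              branch 2.2.1.2 (add T r):
                T ((t -> r) -> (~q -> (~r -> r))): β-rule — branch into F (t -> r)  //  T (~q -> (~r -> r)).
                  branch 2.2.1.2.1 (add F (t -> r)):
                    F (t -> r): α-rule — add T t, F r.
                    × closes — contains both r and ~r.
                  branch 2.2.1.2.2 (add T (~q -> (~r -> r))):
                    T (~q -> (~r -> r)): β-rule — branch into F ~q  //  T (~r -> r).
                      branch 2.2.1.2.2.1 (add F ~q):
                        ○ open, literals {q=T, r=T, t=T}.
                      branch 2.2.1.2.2.2 (add T (~r -> r)):
                        T (~r -> r): β-rule — branch into F ~r  //  T r.
                          branch 2.2.1.2.2.2.1 (add F ~r):
                            ○ open, literals {r=T, t=T}.
                          branch 2.2.1.2.2.2.2 (add T r):
                            ○ open, literals {r=T, t=T}.
          branch 2.2.2 (add F t, F ((t -> r) -> (~q -> (~r -> r)))):
            F ((t -> r) -> (~q -> (~r -> r))): α-rule — add T (t -> r), F (~q -> (~r -> r)).
            F (~q -> (~r -> r)): α-rule — add T ~q, F (~r -> r).
            F (~r -> r): α-rule — add T ~r, F r.
            T (t | r): β-rule — branch into T t  //  T r.
              branch 2.2.2.1 (add T t):
                × closes — contains both t and ~t.
              branch 2.2.2.2 (add T r):
                × closes — contains both r and ~r.
10 branches closed, 15 open.
An open branch gives a satisfying assignment: p=F, r=F.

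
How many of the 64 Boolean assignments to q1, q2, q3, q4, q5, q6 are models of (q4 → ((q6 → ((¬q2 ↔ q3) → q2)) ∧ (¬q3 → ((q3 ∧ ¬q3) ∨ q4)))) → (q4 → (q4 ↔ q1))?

Initial set: {((q4 → ((q6 → ((¬q2 ↔ q3) → q2)) ∧ (¬q3 → ((q3 ∧ ¬q3) ∨ q4)))) → (q4 → (q4 ↔ q1)))}.
((q4 → ((q6 → ((¬q2 ↔ q3) → q2)) ∧ (¬q3 → ((q3 ∧ ¬q3) ∨ q4)))) → (q4 → (q4 ↔ q1))): β-rule — branch into ¬(q4 → ((q6 → ((¬q2 ↔ q3) → q2)) ∧ (¬q3 → ((q3 ∧ ¬q3) ∨ q4))))  //  (q4 → (q4 ↔ q1)).
  branch 1 (add ¬(q4 → ((q6 → ((¬q2 ↔ q3) → q2)) ∧ (¬q3 → ((q3 ∧ ¬q3) ∨ q4))))):
    ¬(q4 → ((q6 → ((¬q2 ↔ q3) → q2)) ∧ (¬q3 → ((q3 ∧ ¬q3) ∨ q4)))): α-rule — add q4, ¬((q6 → ((¬q2 ↔ q3) → q2)) ∧ (¬q3 → ((q3 ∧ ¬q3) ∨ q4))).
    ¬((q6 → ((¬q2 ↔ q3) → q2)) ∧ (¬q3 → ((q3 ∧ ¬q3) ∨ q4))): β-rule — branch into ¬(q6 → ((¬q2 ↔ q3) → q2))  //  ¬(¬q3 → ((q3 ∧ ¬q3) ∨ q4)).
      branch 1.1 (add ¬(q6 → ((¬q2 ↔ q3) → q2))):
        ¬(q6 → ((¬q2 ↔ q3) → q2)): α-rule — add q6, ¬((¬q2 ↔ q3) → q2).
        ¬((¬q2 ↔ q3) → q2): α-rule — add (¬q2 ↔ q3), ¬q2.
        (¬q2 ↔ q3): β-rule — branch into ¬q2, q3  //  ¬¬q2, ¬q3.
          branch 1.1.1 (add ¬q2, q3):
            ○ open, literals {q2=false, q3=true, q4=true, q6=true}.
          branch 1.1.2 (add ¬¬q2, ¬q3):
            × closes — contains both q2 and ¬q2.
      branch 1.2 (add ¬(¬q3 → ((q3 ∧ ¬q3) ∨ q4))):
        ¬(¬q3 → ((q3 ∧ ¬q3) ∨ q4)): α-rule — add ¬q3, ¬((q3 ∧ ¬q3) ∨ q4).
        ¬((q3 ∧ ¬q3) ∨ q4): α-rule — add ¬(q3 ∧ ¬q3), ¬q4.
        × closes — contains both q4 and ¬q4.
  branch 2 (add (q4 → (q4 ↔ q1))):
    (q4 → (q4 ↔ q1)): β-rule — branch into ¬q4  //  (q4 ↔ q1).
      branch 2.1 (add ¬q4):
        ○ open, literals {q4=false}.
      branch 2.2 (add (q4 ↔ q1)):
        (q4 ↔ q1): β-rule — branch into q4, q1  //  ¬q4, ¬q1.
          branch 2.2.1 (add q4, q1):
            ○ open, literals {q1=true, q4=true}.
          branch 2.2.2 (add ¬q4, ¬q1):
            ○ open, literals {q1=false, q4=false}.
2 branches closed, 4 open.
Each open branch fixes some atoms; the unmentioned ones are free. Counting distinct full assignments: branch {q2=false, q3=true, q4=true, q6=true} (q1, q5) contributes 4 new; branch {q4=false} (q1, q2, q3, q5, q6) contributes 32 new; branch {q1=true, q4=true} (q2, q3, q5, q6) contributes 14 new; branch {q1=false, q4=false} (q2, q3, q5, q6) contributes 0 new. Total: 50.

50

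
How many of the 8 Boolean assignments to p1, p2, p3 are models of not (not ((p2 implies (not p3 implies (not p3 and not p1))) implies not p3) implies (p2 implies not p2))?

2

Initial set: {T not (not ((p2 implies (not p3 implies (not p3 and not p1))) implies not p3) implies (p2 implies not p2))}.
T not (not ((p2 implies (not p3 implies (not p3 and not p1))) implies not p3) implies (p2 implies not p2)): α-rule — add T not ((p2 implies (not p3 implies (not p3 and not p1))) implies not p3), F (p2 implies not p2).
T not ((p2 implies (not p3 implies (not p3 and not p1))) implies not p3): α-rule — add T (p2 implies (not p3 implies (not p3 and not p1))), F not p3.
F (p2 implies not p2): α-rule — add T p2, F not p2.
T (p2 implies (not p3 implies (not p3 and not p1))): β-rule — branch into F p2  //  T (not p3 implies (not p3 and not p1)).
  branch 1 (add F p2):
    × closes — contains both p2 and not p2.
  branch 2 (add T (not p3 implies (not p3 and not p1))):
    T (not p3 implies (not p3 and not p1)): β-rule — branch into F not p3  //  T (not p3 and not p1).
      branch 2.1 (add F not p3):
        ○ open, literals {p2=T, p3=T}.
      branch 2.2 (add T (not p3 and not p1)):
        T (not p3 and not p1): α-rule — add T not p3, T not p1.
        × closes — contains both p3 and not p3.
2 branches closed, 1 open.
Each open branch fixes some atoms; the unmentioned ones are free. Counting distinct full assignments: branch {p2=T, p3=T} (p1) contributes 2 new. Total: 2.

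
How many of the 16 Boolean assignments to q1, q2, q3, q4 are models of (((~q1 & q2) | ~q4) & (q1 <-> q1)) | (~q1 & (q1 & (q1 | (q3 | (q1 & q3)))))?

Initial set: {((((~q1 & q2) | ~q4) & (q1 <-> q1)) | (~q1 & (q1 & (q1 | (q3 | (q1 & q3))))))}.
((((~q1 & q2) | ~q4) & (q1 <-> q1)) | (~q1 & (q1 & (q1 | (q3 | (q1 & q3)))))): β-rule — branch into (((~q1 & q2) | ~q4) & (q1 <-> q1))  //  (~q1 & (q1 & (q1 | (q3 | (q1 & q3))))).
  branch 1 (add (((~q1 & q2) | ~q4) & (q1 <-> q1))):
    (((~q1 & q2) | ~q4) & (q1 <-> q1)): α-rule — add ((~q1 & q2) | ~q4), (q1 <-> q1).
    ((~q1 & q2) | ~q4): β-rule — branch into (~q1 & q2)  //  ~q4.
      branch 1.1 (add (~q1 & q2)):
        (~q1 & q2): α-rule — add ~q1, q2.
        (q1 <-> q1): β-rule — branch into q1, q1  //  ~q1, ~q1.
          branch 1.1.1 (add q1, q1):
            × closes — contains both q1 and ~q1.
          branch 1.1.2 (add ~q1, ~q1):
            ○ open, literals {q1=0, q2=1}.
      branch 1.2 (add ~q4):
        (q1 <-> q1): β-rule — branch into q1, q1  //  ~q1, ~q1.
          branch 1.2.1 (add q1, q1):
            ○ open, literals {q1=1, q4=0}.
          branch 1.2.2 (add ~q1, ~q1):
            ○ open, literals {q1=0, q4=0}.
  branch 2 (add (~q1 & (q1 & (q1 | (q3 | (q1 & q3)))))):
    (~q1 & (q1 & (q1 | (q3 | (q1 & q3))))): α-rule — add ~q1, (q1 & (q1 | (q3 | (q1 & q3)))).
    (q1 & (q1 | (q3 | (q1 & q3)))): α-rule — add q1, (q1 | (q3 | (q1 & q3))).
    × closes — contains both q1 and ~q1.
2 branches closed, 3 open.
Each open branch fixes some atoms; the unmentioned ones are free. Counting distinct full assignments: branch {q1=0, q2=1} (q3, q4) contributes 4 new; branch {q1=1, q4=0} (q2, q3) contributes 4 new; branch {q1=0, q4=0} (q2, q3) contributes 2 new. Total: 10.

10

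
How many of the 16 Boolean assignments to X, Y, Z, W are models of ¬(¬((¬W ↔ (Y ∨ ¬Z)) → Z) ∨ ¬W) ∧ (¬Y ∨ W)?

8

Initial set: {(¬(¬((¬W ↔ (Y ∨ ¬Z)) → Z) ∨ ¬W) ∧ (¬Y ∨ W))}.
(¬(¬((¬W ↔ (Y ∨ ¬Z)) → Z) ∨ ¬W) ∧ (¬Y ∨ W)): α-rule — add ¬(¬((¬W ↔ (Y ∨ ¬Z)) → Z) ∨ ¬W), (¬Y ∨ W).
¬(¬((¬W ↔ (Y ∨ ¬Z)) → Z) ∨ ¬W): α-rule — add ¬¬((¬W ↔ (Y ∨ ¬Z)) → Z), ¬¬W.
(¬Y ∨ W): β-rule — branch into ¬Y  //  W.
  branch 1 (add ¬Y):
    ¬¬((¬W ↔ (Y ∨ ¬Z)) → Z): β-rule — branch into ¬(¬W ↔ (Y ∨ ¬Z))  //  Z.
      branch 1.1 (add ¬(¬W ↔ (Y ∨ ¬Z))):
        ¬(¬W ↔ (Y ∨ ¬Z)): β-rule — branch into ¬W, ¬(Y ∨ ¬Z)  //  ¬¬W, (Y ∨ ¬Z).
          branch 1.1.1 (add ¬W, ¬(Y ∨ ¬Z)):
            × closes — contains both W and ¬W.
          branch 1.1.2 (add ¬¬W, (Y ∨ ¬Z)):
            (Y ∨ ¬Z): β-rule — branch into Y  //  ¬Z.
              branch 1.1.2.1 (add Y):
                × closes — contains both Y and ¬Y.
              branch 1.1.2.2 (add ¬Z):
                ○ open, literals {W=true, Y=false, Z=false}.
      branch 1.2 (add Z):
        ○ open, literals {W=true, Y=false, Z=true}.
  branch 2 (add W):
    ¬¬((¬W ↔ (Y ∨ ¬Z)) → Z): β-rule — branch into ¬(¬W ↔ (Y ∨ ¬Z))  //  Z.
      branch 2.1 (add ¬(¬W ↔ (Y ∨ ¬Z))):
        ¬(¬W ↔ (Y ∨ ¬Z)): β-rule — branch into ¬W, ¬(Y ∨ ¬Z)  //  ¬¬W, (Y ∨ ¬Z).
          branch 2.1.1 (add ¬W, ¬(Y ∨ ¬Z)):
            × closes — contains both W and ¬W.
          branch 2.1.2 (add ¬¬W, (Y ∨ ¬Z)):
            (Y ∨ ¬Z): β-rule — branch into Y  //  ¬Z.
              branch 2.1.2.1 (add Y):
                ○ open, literals {W=true, Y=true}.
              branch 2.1.2.2 (add ¬Z):
                ○ open, literals {W=true, Z=false}.
      branch 2.2 (add Z):
        ○ open, literals {W=true, Z=true}.
3 branches closed, 5 open.
Each open branch fixes some atoms; the unmentioned ones are free. Counting distinct full assignments: branch {W=true, Y=false, Z=false} (X) contributes 2 new; branch {W=true, Y=false, Z=true} (X) contributes 2 new; branch {W=true, Y=true} (X, Z) contributes 4 new; branch {W=true, Z=false} (X, Y) contributes 0 new; branch {W=true, Z=true} (X, Y) contributes 0 new. Total: 8.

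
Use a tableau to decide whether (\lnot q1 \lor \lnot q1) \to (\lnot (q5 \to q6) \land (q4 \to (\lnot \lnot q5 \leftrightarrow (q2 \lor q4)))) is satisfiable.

Satisfiable

Initial set: {((\lnot q1 \lor \lnot q1) \to (\lnot (q5 \to q6) \land (q4 \to (\lnot \lnot q5 \leftrightarrow (q2 \lor q4)))))}.
((\lnot q1 \lor \lnot q1) \to (\lnot (q5 \to q6) \land (q4 \to (\lnot \lnot q5 \leftrightarrow (q2 \lor q4))))): β-rule — branch into \lnot (\lnot q1 \lor \lnot q1)  //  (\lnot (q5 \to q6) \land (q4 \to (\lnot \lnot q5 \leftrightarrow (q2 \lor q4)))).
  branch 1 (add \lnot (\lnot q1 \lor \lnot q1)):
    \lnot (\lnot q1 \lor \lnot q1): α-rule — add \lnot \lnot q1, \lnot \lnot q1.
    ○ open, literals {q1=1}.
  branch 2 (add (\lnot (q5 \to q6) \land (q4 \to (\lnot \lnot q5 \leftrightarrow (q2 \lor q4))))):
    (\lnot (q5 \to q6) \land (q4 \to (\lnot \lnot q5 \leftrightarrow (q2 \lor q4)))): α-rule — add \lnot (q5 \to q6), (q4 \to (\lnot \lnot q5 \leftrightarrow (q2 \lor q4))).
    \lnot (q5 \to q6): α-rule — add q5, \lnot q6.
    (q4 \to (\lnot \lnot q5 \leftrightarrow (q2 \lor q4))): β-rule — branch into \lnot q4  //  (\lnot \lnot q5 \leftrightarrow (q2 \lor q4)).
      branch 2.1 (add \lnot q4):
        ○ open, literals {q4=0, q5=1, q6=0}.
      branch 2.2 (add (\lnot \lnot q5 \leftrightarrow (q2 \lor q4))):
        (\lnot \lnot q5 \leftrightarrow (q2 \lor q4)): β-rule — branch into \lnot \lnot q5, (q2 \lor q4)  //  \lnot \lnot \lnot q5, \lnot (q2 \lor q4).
          branch 2.2.1 (add \lnot \lnot q5, (q2 \lor q4)):
            \lnot \lnot q5: drop double negation, giving q5.
            (q2 \lor q4): β-rule — branch into q2  //  q4.
              branch 2.2.1.1 (add q2):
                ○ open, literals {q2=1, q5=1, q6=0}.
              branch 2.2.1.2 (add q4):
                ○ open, literals {q4=1, q5=1, q6=0}.
          branch 2.2.2 (add \lnot \lnot \lnot q5, \lnot (q2 \lor q4)):
            \lnot \lnot \lnot q5: drop double negation, giving \lnot q5.
            × closes — contains both q5 and \lnot q5.
1 branch closed, 4 open.
An open branch gives a satisfying assignment: q1=1.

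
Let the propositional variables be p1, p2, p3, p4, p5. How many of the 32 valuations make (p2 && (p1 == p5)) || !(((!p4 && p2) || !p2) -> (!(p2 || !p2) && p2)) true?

28

Initial set: {T ((p2 && (p1 == p5)) || !(((!p4 && p2) || !p2) -> (!(p2 || !p2) && p2)))}.
T ((p2 && (p1 == p5)) || !(((!p4 && p2) || !p2) -> (!(p2 || !p2) && p2))): β-rule — branch into T (p2 && (p1 == p5))  //  T !(((!p4 && p2) || !p2) -> (!(p2 || !p2) && p2)).
  branch 1 (add T (p2 && (p1 == p5))):
    T (p2 && (p1 == p5)): α-rule — add T p2, T (p1 == p5).
    T (p1 == p5): β-rule — branch into T p1, T p5  //  F p1, F p5.
      branch 1.1 (add T p1, T p5):
        ○ open, literals {p1=1, p2=1, p5=1}.
      branch 1.2 (add F p1, F p5):
        ○ open, literals {p1=0, p2=1, p5=0}.
  branch 2 (add T !(((!p4 && p2) || !p2) -> (!(p2 || !p2) && p2))):
    T !(((!p4 && p2) || !p2) -> (!(p2 || !p2) && p2)): α-rule — add T ((!p4 && p2) || !p2), F (!(p2 || !p2) && p2).
    T ((!p4 && p2) || !p2): β-rule — branch into T (!p4 && p2)  //  T !p2.
      branch 2.1 (add T (!p4 && p2)):
        T (!p4 && p2): α-rule — add T !p4, T p2.
        F (!(p2 || !p2) && p2): β-rule — branch into F !(p2 || !p2)  //  F p2.
          branch 2.1.1 (add F !(p2 || !p2)):
            F !(p2 || !p2): β-rule — branch into T p2  //  T !p2.
              branch 2.1.1.1 (add T p2):
                ○ open, literals {p2=1, p4=0}.
              branch 2.1.1.2 (add T !p2):
                × closes — contains both p2 and !p2.
          branch 2.1.2 (add F p2):
            × closes — contains both p2 and !p2.
      branch 2.2 (add T !p2):
        F (!(p2 || !p2) && p2): β-rule — branch into F !(p2 || !p2)  //  F p2.
          branch 2.2.1 (add F !(p2 || !p2)):
            F !(p2 || !p2): β-rule — branch into T p2  //  T !p2.
              branch 2.2.1.1 (add T p2):
                × closes — contains both p2 and !p2.
              branch 2.2.1.2 (add T !p2):
                ○ open, literals {p2=0}.
          branch 2.2.2 (add F p2):
            ○ open, literals {p2=0}.
3 branches closed, 5 open.
Each open branch fixes some atoms; the unmentioned ones are free. Counting distinct full assignments: branch {p1=1, p2=1, p5=1} (p3, p4) contributes 4 new; branch {p1=0, p2=1, p5=0} (p3, p4) contributes 4 new; branch {p2=1, p4=0} (p1, p3, p5) contributes 4 new; branch {p2=0} (p1, p3, p4, p5) contributes 16 new; branch {p2=0} (p1, p3, p4, p5) contributes 0 new. Total: 28.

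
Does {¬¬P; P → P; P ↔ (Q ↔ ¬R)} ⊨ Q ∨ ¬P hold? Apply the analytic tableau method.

No

Initial set: {¬¬P; (P → P); (P ↔ (Q ↔ ¬R)); ¬(Q ∨ ¬P)}.
¬¬P: drop double negation, giving P.
¬(Q ∨ ¬P): α-rule — add ¬Q, ¬¬P.
(P → P): β-rule — branch into ¬P  //  P.
  branch 1 (add ¬P):
    × closes — contains both P and ¬P.
  branch 2 (add P):
    (P ↔ (Q ↔ ¬R)): β-rule — branch into P, (Q ↔ ¬R)  //  ¬P, ¬(Q ↔ ¬R).
      branch 2.1 (add P, (Q ↔ ¬R)):
        (Q ↔ ¬R): β-rule — branch into Q, ¬R  //  ¬Q, ¬¬R.
          branch 2.1.1 (add Q, ¬R):
            × closes — contains both Q and ¬Q.
          branch 2.1.2 (add ¬Q, ¬¬R):
            ○ open, literals {P=true, Q=false, R=true}.
      branch 2.2 (add ¬P, ¬(Q ↔ ¬R)):
        × closes — contains both P and ¬P.
3 branches closed, 1 open.
An open branch gives a countermodel: P=true, Q=false, R=true (unmentioned atoms arbitrary); the premises hold there but the conclusion fails.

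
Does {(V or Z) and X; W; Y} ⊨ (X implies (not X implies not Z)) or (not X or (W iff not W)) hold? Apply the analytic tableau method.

Initial set: {((V or Z) and X); W; Y; not ((X implies (not X implies not Z)) or (not X or (W iff not W)))}.
((V or Z) and X): α-rule — add (V or Z), X.
not ((X implies (not X implies not Z)) or (not X or (W iff not W))): α-rule — add not (X implies (not X implies not Z)), not (not X or (W iff not W)).
not (X implies (not X implies not Z)): α-rule — add X, not (not X implies not Z).
not (not X or (W iff not W)): α-rule — add not not X, not (W iff not W).
not (not X implies not Z): α-rule — add not X, not not Z.
× closes — contains both X and not X.
All 1 branch closes.
Every branch closed, so the premises entail the conclusion.

Yes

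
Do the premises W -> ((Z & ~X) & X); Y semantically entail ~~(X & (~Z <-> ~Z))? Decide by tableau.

No

Initial set: {T (W -> ((Z & ~X) & X)); T Y; F ~~(X & (~Z <-> ~Z))}.
F ~~(X & (~Z <-> ~Z)): drop double negation, giving F (X & (~Z <-> ~Z)).
T (W -> ((Z & ~X) & X)): β-rule — branch into F W  //  T ((Z & ~X) & X).
  branch 1 (add F W):
    F (X & (~Z <-> ~Z)): β-rule — branch into F X  //  F (~Z <-> ~Z).
      branch 1.1 (add F X):
        ○ open, literals {W=F, X=F, Y=T}.
      branch 1.2 (add F (~Z <-> ~Z)):
        F (~Z <-> ~Z): β-rule — branch into T ~Z, F ~Z  //  F ~Z, T ~Z.
          branch 1.2.1 (add T ~Z, F ~Z):
            × closes — contains both Z and ~Z.
          branch 1.2.2 (add F ~Z, T ~Z):
            × closes — contains both Z and ~Z.
  branch 2 (add T ((Z & ~X) & X)):
    T ((Z & ~X) & X): α-rule — add T (Z & ~X), T X.
    T (Z & ~X): α-rule — add T Z, T ~X.
    × closes — contains both X and ~X.
3 branches closed, 1 open.
An open branch gives a countermodel: W=F, X=F, Y=T (unmentioned atoms arbitrary); the premises hold there but the conclusion fails.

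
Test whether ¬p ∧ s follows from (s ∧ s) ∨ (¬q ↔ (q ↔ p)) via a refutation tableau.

No

Initial set: {((s ∧ s) ∨ (¬q ↔ (q ↔ p))); ¬(¬p ∧ s)}.
((s ∧ s) ∨ (¬q ↔ (q ↔ p))): β-rule — branch into (s ∧ s)  //  (¬q ↔ (q ↔ p)).
  branch 1 (add (s ∧ s)):
    (s ∧ s): α-rule — add s, s.
    ¬(¬p ∧ s): β-rule — branch into ¬¬p  //  ¬s.
      branch 1.1 (add ¬¬p):
        ○ open, literals {p=true, s=true}.
      branch 1.2 (add ¬s):
        × closes — contains both s and ¬s.
  branch 2 (add (¬q ↔ (q ↔ p))):
    ¬(¬p ∧ s): β-rule — branch into ¬¬p  //  ¬s.
      branch 2.1 (add ¬¬p):
        (¬q ↔ (q ↔ p)): β-rule — branch into ¬q, (q ↔ p)  //  ¬¬q, ¬(q ↔ p).
          branch 2.1.1 (add ¬q, (q ↔ p)):
            (q ↔ p): β-rule — branch into q, p  //  ¬q, ¬p.
              branch 2.1.1.1 (add q, p):
                × closes — contains both q and ¬q.
              branch 2.1.1.2 (add ¬q, ¬p):
                × closes — contains both p and ¬p.
          branch 2.1.2 (add ¬¬q, ¬(q ↔ p)):
            ¬(q ↔ p): β-rule — branch into q, ¬p  //  ¬q, p.
              branch 2.1.2.1 (add q, ¬p):
                × closes — contains both p and ¬p.
              branch 2.1.2.2 (add ¬q, p):
                × closes — contains both q and ¬q.
      branch 2.2 (add ¬s):
        (¬q ↔ (q ↔ p)): β-rule — branch into ¬q, (q ↔ p)  //  ¬¬q, ¬(q ↔ p).
          branch 2.2.1 (add ¬q, (q ↔ p)):
            (q ↔ p): β-rule — branch into q, p  //  ¬q, ¬p.
              branch 2.2.1.1 (add q, p):
                × closes — contains both q and ¬q.
              branch 2.2.1.2 (add ¬q, ¬p):
                ○ open, literals {p=false, q=false, s=false}.
          branch 2.2.2 (add ¬¬q, ¬(q ↔ p)):
            ¬(q ↔ p): β-rule — branch into q, ¬p  //  ¬q, p.
              branch 2.2.2.1 (add q, ¬p):
                ○ open, literals {p=false, q=true, s=false}.
              branch 2.2.2.2 (add ¬q, p):
                × closes — contains both q and ¬q.
7 branches closed, 3 open.
An open branch gives a countermodel: p=true, s=true (unmentioned atoms arbitrary); the premises hold there but the conclusion fails.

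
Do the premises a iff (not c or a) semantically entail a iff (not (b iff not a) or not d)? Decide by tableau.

Initial set: {T (a iff (not c or a)); F (a iff (not (b iff not a) or not d))}.
T (a iff (not c or a)): β-rule — branch into T a, T (not c or a)  //  F a, F (not c or a).
  branch 1 (add T a, T (not c or a)):
    F (a iff (not (b iff not a) or not d)): β-rule — branch into T a, F (not (b iff not a) or not d)  //  F a, T (not (b iff not a) or not d).
      branch 1.1 (add T a, F (not (b iff not a) or not d)):
        F (not (b iff not a) or not d): α-rule — add F not (b iff not a), F not d.
        T (not c or a): β-rule — branch into T not c  //  T a.
          branch 1.1.1 (add T not c):
            F not (b iff not a): β-rule — branch into T b, T not a  //  F b, F not a.
              branch 1.1.1.1 (add T b, T not a):
                × closes — contains both a and not a.
              branch 1.1.1.2 (add F b, F not a):
                ○ open, literals {a=true, b=false, c=false, d=true}.
          branch 1.1.2 (add T a):
            F not (b iff not a): β-rule — branch into T b, T not a  //  F b, F not a.
              branch 1.1.2.1 (add T b, T not a):
                × closes — contains both a and not a.
              branch 1.1.2.2 (add F b, F not a):
                ○ open, literals {a=true, b=false, d=true}.
      branch 1.2 (add F a, T (not (b iff not a) or not d)):
        × closes — contains both a and not a.
  branch 2 (add F a, F (not c or a)):
    F (not c or a): α-rule — add F not c, F a.
    F (a iff (not (b iff not a) or not d)): β-rule — branch into T a, F (not (b iff not a) or not d)  //  F a, T (not (b iff not a) or not d).
      branch 2.1 (add T a, F (not (b iff not a) or not d)):
        × closes — contains both a and not a.
      branch 2.2 (add F a, T (not (b iff not a) or not d)):
        T (not (b iff not a) or not d): β-rule — branch into T not (b iff not a)  //  T not d.
          branch 2.2.1 (add T not (b iff not a)):
            T not (b iff not a): β-rule — branch into T b, F not a  //  F b, T not a.
              branch 2.2.1.1 (add T b, F not a):
                × closes — contains both a and not a.
              branch 2.2.1.2 (add F b, T not a):
                ○ open, literals {a=false, b=false, c=true}.
          branch 2.2.2 (add T not d):
            ○ open, literals {a=false, c=true, d=false}.
5 branches closed, 4 open.
An open branch gives a countermodel: a=true, b=false, c=false, d=true (unmentioned atoms arbitrary); the premises hold there but the conclusion fails.

No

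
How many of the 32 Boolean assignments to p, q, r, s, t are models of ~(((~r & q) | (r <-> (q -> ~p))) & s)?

Initial set: {~(((~r & q) | (r <-> (q -> ~p))) & s)}.
~(((~r & q) | (r <-> (q -> ~p))) & s): β-rule — branch into ~((~r & q) | (r <-> (q -> ~p)))  //  ~s.
  branch 1 (add ~((~r & q) | (r <-> (q -> ~p)))):
    ~((~r & q) | (r <-> (q -> ~p))): α-rule — add ~(~r & q), ~(r <-> (q -> ~p)).
    ~(~r & q): β-rule — branch into ~~r  //  ~q.
      branch 1.1 (add ~~r):
        ~(r <-> (q -> ~p)): β-rule — branch into r, ~(q -> ~p)  //  ~r, (q -> ~p).
          branch 1.1.1 (add r, ~(q -> ~p)):
            ~(q -> ~p): α-rule — add q, ~~p.
            ○ open, literals {p=1, q=1, r=1}.
          branch 1.1.2 (add ~r, (q -> ~p)):
            × closes — contains both r and ~r.
      branch 1.2 (add ~q):
        ~(r <-> (q -> ~p)): β-rule — branch into r, ~(q -> ~p)  //  ~r, (q -> ~p).
          branch 1.2.1 (add r, ~(q -> ~p)):
            ~(q -> ~p): α-rule — add q, ~~p.
            × closes — contains both q and ~q.
          branch 1.2.2 (add ~r, (q -> ~p)):
            (q -> ~p): β-rule — branch into ~q  //  ~p.
              branch 1.2.2.1 (add ~q):
                ○ open, literals {q=0, r=0}.
              branch 1.2.2.2 (add ~p):
                ○ open, literals {p=0, q=0, r=0}.
  branch 2 (add ~s):
    ○ open, literals {s=0}.
2 branches closed, 4 open.
Each open branch fixes some atoms; the unmentioned ones are free. Counting distinct full assignments: branch {p=1, q=1, r=1} (s, t) contributes 4 new; branch {q=0, r=0} (p, s, t) contributes 8 new; branch {p=0, q=0, r=0} (s, t) contributes 0 new; branch {s=0} (p, q, r, t) contributes 10 new. Total: 22.

22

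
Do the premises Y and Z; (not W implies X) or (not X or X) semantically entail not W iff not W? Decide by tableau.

Initial set: {(Y and Z); ((not W implies X) or (not X or X)); not (not W iff not W)}.
(Y and Z): α-rule — add Y, Z.
((not W implies X) or (not X or X)): β-rule — branch into (not W implies X)  //  (not X or X).
  branch 1 (add (not W implies X)):
    not (not W iff not W): β-rule — branch into not W, not not W  //  not not W, not W.
      branch 1.1 (add not W, not not W):
        × closes — contains both W and not W.
      branch 1.2 (add not not W, not W):
        × closes — contains both W and not W.
  branch 2 (add (not X or X)):
    not (not W iff not W): β-rule — branch into not W, not not W  //  not not W, not W.
      branch 2.1 (add not W, not not W):
        × closes — contains both W and not W.
      branch 2.2 (add not not W, not W):
        × closes — contains both W and not W.
All 4 branches close.
Every branch closed, so the premises entail the conclusion.

Yes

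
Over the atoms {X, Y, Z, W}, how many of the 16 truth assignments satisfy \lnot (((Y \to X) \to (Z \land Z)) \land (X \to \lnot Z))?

10

Initial set: {\lnot (((Y \to X) \to (Z \land Z)) \land (X \to \lnot Z))}.
\lnot (((Y \to X) \to (Z \land Z)) \land (X \to \lnot Z)): β-rule — branch into \lnot ((Y \to X) \to (Z \land Z))  //  \lnot (X \to \lnot Z).
  branch 1 (add \lnot ((Y \to X) \to (Z \land Z))):
    \lnot ((Y \to X) \to (Z \land Z)): α-rule — add (Y \to X), \lnot (Z \land Z).
    (Y \to X): β-rule — branch into \lnot Y  //  X.
      branch 1.1 (add \lnot Y):
        \lnot (Z \land Z): β-rule — branch into \lnot Z  //  \lnot Z.
          branch 1.1.1 (add \lnot Z):
            ○ open, literals {Y=false, Z=false}.
          branch 1.1.2 (add \lnot Z):
            ○ open, literals {Y=false, Z=false}.
      branch 1.2 (add X):
        \lnot (Z \land Z): β-rule — branch into \lnot Z  //  \lnot Z.
          branch 1.2.1 (add \lnot Z):
            ○ open, literals {X=true, Z=false}.
          branch 1.2.2 (add \lnot Z):
            ○ open, literals {X=true, Z=false}.
  branch 2 (add \lnot (X \to \lnot Z)):
    \lnot (X \to \lnot Z): α-rule — add X, \lnot \lnot Z.
    ○ open, literals {X=true, Z=true}.
0 branches closed, 5 open.
Each open branch fixes some atoms; the unmentioned ones are free. Counting distinct full assignments: branch {Y=false, Z=false} (X, W) contributes 4 new; branch {Y=false, Z=false} (X, W) contributes 0 new; branch {X=true, Z=false} (Y, W) contributes 2 new; branch {X=true, Z=false} (Y, W) contributes 0 new; branch {X=true, Z=true} (Y, W) contributes 4 new. Total: 10.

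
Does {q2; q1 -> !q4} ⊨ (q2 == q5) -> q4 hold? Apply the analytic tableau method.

Initial set: {q2; (q1 -> !q4); !((q2 == q5) -> q4)}.
!((q2 == q5) -> q4): α-rule — add (q2 == q5), !q4.
(q1 -> !q4): β-rule — branch into !q1  //  !q4.
  branch 1 (add !q1):
    (q2 == q5): β-rule — branch into q2, q5  //  !q2, !q5.
      branch 1.1 (add q2, q5):
        ○ open, literals {q1=false, q2=true, q4=false, q5=true}.
      branch 1.2 (add !q2, !q5):
        × closes — contains both q2 and !q2.
  branch 2 (add !q4):
    (q2 == q5): β-rule — branch into q2, q5  //  !q2, !q5.
      branch 2.1 (add q2, q5):
        ○ open, literals {q2=true, q4=false, q5=true}.
      branch 2.2 (add !q2, !q5):
        × closes — contains both q2 and !q2.
2 branches closed, 2 open.
An open branch gives a countermodel: q1=false, q2=true, q4=false, q5=true (unmentioned atoms arbitrary); the premises hold there but the conclusion fails.

No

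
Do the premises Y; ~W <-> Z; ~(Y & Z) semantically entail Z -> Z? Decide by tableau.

Yes

Initial set: {Y; (~W <-> Z); ~(Y & Z); ~(Z -> Z)}.
~(Z -> Z): α-rule — add Z, ~Z.
× closes — contains both Z and ~Z.
All 1 branch closes.
Every branch closed, so the premises entail the conclusion.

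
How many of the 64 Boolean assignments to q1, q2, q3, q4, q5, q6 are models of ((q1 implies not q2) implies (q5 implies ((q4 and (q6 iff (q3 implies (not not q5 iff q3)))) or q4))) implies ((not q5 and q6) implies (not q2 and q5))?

Initial set: {(((q1 implies not q2) implies (q5 implies ((q4 and (q6 iff (q3 implies (not not q5 iff q3)))) or q4))) implies ((not q5 and q6) implies (not q2 and q5)))}.
(((q1 implies not q2) implies (q5 implies ((q4 and (q6 iff (q3 implies (not not q5 iff q3)))) or q4))) implies ((not q5 and q6) implies (not q2 and q5))): β-rule — branch into not ((q1 implies not q2) implies (q5 implies ((q4 and (q6 iff (q3 implies (not not q5 iff q3)))) or q4)))  //  ((not q5 and q6) implies (not q2 and q5)).
  branch 1 (add not ((q1 implies not q2) implies (q5 implies ((q4 and (q6 iff (q3 implies (not not q5 iff q3)))) or q4)))):
    not ((q1 implies not q2) implies (q5 implies ((q4 and (q6 iff (q3 implies (not not q5 iff q3)))) or q4))): α-rule — add (q1 implies not q2), not (q5 implies ((q4 and (q6 iff (q3 implies (not not q5 iff q3)))) or q4)).
    not (q5 implies ((q4 and (q6 iff (q3 implies (not not q5 iff q3)))) or q4)): α-rule — add q5, not ((q4 and (q6 iff (q3 implies (not not q5 iff q3)))) or q4).
    not ((q4 and (q6 iff (q3 implies (not not q5 iff q3)))) or q4): α-rule — add not (q4 and (q6 iff (q3 implies (not not q5 iff q3)))), not q4.
    (q1 implies not q2): β-rule — branch into not q1  //  not q2.
      branch 1.1 (add not q1):
        not (q4 and (q6 iff (q3 implies (not not q5 iff q3)))): β-rule — branch into not q4  //  not (q6 iff (q3 implies (not not q5 iff q3))).
          branch 1.1.1 (add not q4):
            ○ open, literals {q1=0, q4=0, q5=1}.
          branch 1.1.2 (add not (q6 iff (q3 implies (not not q5 iff q3)))):
            not (q6 iff (q3 implies (not not q5 iff q3))): β-rule — branch into q6, not (q3 implies (not not q5 iff q3))  //  not q6, (q3 implies (not not q5 iff q3)).
              branch 1.1.2.1 (add q6, not (q3 implies (not not q5 iff q3))):
                not (q3 implies (not not q5 iff q3)): α-rule — add q3, not (not not q5 iff q3).
                not (not not q5 iff q3): β-rule — branch into not not q5, not q3  //  not not not q5, q3.
                  branch 1.1.2.1.1 (add not not q5, not q3):
                    × closes — contains both q3 and not q3.
                  branch 1.1.2.1.2 (add not not not q5, q3):
                    not not not q5: drop double negation, giving not q5.
                    × closes — contains both q5 and not q5.
              branch 1.1.2.2 (add not q6, (q3 implies (not not q5 iff q3))):
                (q3 implies (not not q5 iff q3)): β-rule — branch into not q3  //  (not not q5 iff q3).
                  branch 1.1.2.2.1 (add not q3):
                    ○ open, literals {q1=0, q3=0, q4=0, q5=1, q6=0}.
                  branch 1.1.2.2.2 (add (not not q5 iff q3)):
                    (not not q5 iff q3): β-rule — branch into not not q5, q3  //  not not not q5, not q3.
                      branch 1.1.2.2.2.1 (add not not q5, q3):
                        not not q5: drop double negation, giving q5.
                        ○ open, literals {q1=0, q3=1, q4=0, q5=1, q6=0}.
                      branch 1.1.2.2.2.2 (add not not not q5, not q3):
                        not not not q5: drop double negation, giving not q5.
                        × closes — contains both q5 and not q5.
      branch 1.2 (add not q2):
        not (q4 and (q6 iff (q3 implies (not not q5 iff q3)))): β-rule — branch into not q4  //  not (q6 iff (q3 implies (not not q5 iff q3))).
          branch 1.2.1 (add not q4):
            ○ open, literals {q2=0, q4=0, q5=1}.
          branch 1.2.2 (add not (q6 iff (q3 implies (not not q5 iff q3)))):
            not (q6 iff (q3 implies (not not q5 iff q3))): β-rule — branch into q6, not (q3 implies (not not q5 iff q3))  //  not q6, (q3 implies (not not q5 iff q3)).
              branch 1.2.2.1 (add q6, not (q3 implies (not not q5 iff q3))):
                not (q3 implies (not not q5 iff q3)): α-rule — add q3, not (not not q5 iff q3).
                not (not not q5 iff q3): β-rule — branch into not not q5, not q3  //  not not not q5, q3.
                  branch 1.2.2.1.1 (add not not q5, not q3):
                    × closes — contains both q3 and not q3.
                  branch 1.2.2.1.2 (add not not not q5, q3):
                    not not not q5: drop double negation, giving not q5.
                    × closes — contains both q5 and not q5.
              branch 1.2.2.2 (add not q6, (q3 implies (not not q5 iff q3))):
                (q3 implies (not not q5 iff q3)): β-rule — branch into not q3  //  (not not q5 iff q3).
                  branch 1.2.2.2.1 (add not q3):
                    ○ open, literals {q2=0, q3=0, q4=0, q5=1, q6=0}.
                  branch 1.2.2.2.2 (add (not not q5 iff q3)):
                    (not not q5 iff q3): β-rule — branch into not not q5, q3  //  not not not q5, not q3.
                      branch 1.2.2.2.2.1 (add not not q5, q3):
                        not not q5: drop double negation, giving q5.
                        ○ open, literals {q2=0, q3=1, q4=0, q5=1, q6=0}.
                      branch 1.2.2.2.2.2 (add not not not q5, not q3):
                        not not not q5: drop double negation, giving not q5.
                        × closes — contains both q5 and not q5.
  branch 2 (add ((not q5 and q6) implies (not q2 and q5))):
    ((not q5 and q6) implies (not q2 and q5)): β-rule — branch into not (not q5 and q6)  //  (not q2 and q5).
      branch 2.1 (add not (not q5 and q6)):
        not (not q5 and q6): β-rule — branch into not not q5  //  not q6.
          branch 2.1.1 (add not not q5):
            ○ open, literals {q5=1}.
          branch 2.1.2 (add not q6):
            ○ open, literals {q6=0}.
      branch 2.2 (add (not q2 and q5)):
        (not q2 and q5): α-rule — add not q2, q5.
        ○ open, literals {q2=0, q5=1}.
6 branches closed, 9 open.
Each open branch fixes some atoms; the unmentioned ones are free. Counting distinct full assignments: branch {q1=0, q4=0, q5=1} (q2, q3, q6) contributes 8 new; branch {q1=0, q3=0, q4=0, q5=1, q6=0} (q2) contributes 0 new; branch {q1=0, q3=1, q4=0, q5=1, q6=0} (q2) contributes 0 new; branch {q2=0, q4=0, q5=1} (q1, q3, q6) contributes 4 new; branch {q2=0, q3=0, q4=0, q5=1, q6=0} (q1) contributes 0 new; branch {q2=0, q3=1, q4=0, q5=1, q6=0} (q1) contributes 0 new; branch {q5=1} (q1, q2, q3, q4, q6) contributes 20 new; branch {q6=0} (q1, q2, q3, q4, q5) contributes 16 new; branch {q2=0, q5=1} (q1, q3, q4, q6) contributes 0 new. Total: 48.

48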